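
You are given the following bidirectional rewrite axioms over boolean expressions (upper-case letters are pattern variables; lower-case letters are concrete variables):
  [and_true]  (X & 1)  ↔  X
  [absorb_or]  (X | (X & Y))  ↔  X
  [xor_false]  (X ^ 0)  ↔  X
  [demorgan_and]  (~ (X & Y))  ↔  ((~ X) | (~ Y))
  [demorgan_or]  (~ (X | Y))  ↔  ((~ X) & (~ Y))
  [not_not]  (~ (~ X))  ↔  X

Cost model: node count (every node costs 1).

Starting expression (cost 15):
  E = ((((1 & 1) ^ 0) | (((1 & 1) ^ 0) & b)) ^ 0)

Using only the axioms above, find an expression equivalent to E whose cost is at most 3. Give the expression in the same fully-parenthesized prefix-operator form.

step 1: absorb_or (→) rewrites (((1 & 1) ^ 0) | (((1 & 1) ^ 0) & b)) into ((1 & 1) ^ 0), now (((1 & 1) ^ 0) ^ 0)
step 2: xor_false (→) rewrites ((1 & 1) ^ 0) into (1 & 1), now ((1 & 1) ^ 0)
step 3: xor_false (→) rewrites ((1 & 1) ^ 0) into (1 & 1), reaching cost 3 (bound 3)

(1 & 1)   [cost 3]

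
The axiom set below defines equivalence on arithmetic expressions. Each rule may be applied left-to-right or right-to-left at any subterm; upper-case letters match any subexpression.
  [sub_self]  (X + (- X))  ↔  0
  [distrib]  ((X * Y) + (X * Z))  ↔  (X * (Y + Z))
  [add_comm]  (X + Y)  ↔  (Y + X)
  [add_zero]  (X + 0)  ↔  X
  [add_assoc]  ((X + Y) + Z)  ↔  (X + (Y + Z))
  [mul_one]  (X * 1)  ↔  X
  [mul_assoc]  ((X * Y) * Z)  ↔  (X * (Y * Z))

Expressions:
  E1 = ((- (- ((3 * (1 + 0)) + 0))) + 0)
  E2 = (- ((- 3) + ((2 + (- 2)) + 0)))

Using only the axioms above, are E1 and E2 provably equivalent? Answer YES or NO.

YES

1. [add_zero →] ((- (- ((3 * (1 + 0)) + 0))) + 0)  →  (- (- ((3 * (1 + 0)) + 0)))
2. [add_zero →] ((3 * (1 + 0)) + 0)  →  (3 * (1 + 0));  E1 = (- (- (3 * (1 + 0))))
3. [add_zero →] (1 + 0)  →  1;  E1 = (- (- (3 * 1)))
4. [mul_one →] (3 * 1)  →  3;  E1 = (- (- 3))
5. [add_zero ←] (- 3)  →  ((- 3) + 0);  E1 = (- ((- 3) + 0))
6. [add_zero ←] 0  →  (0 + 0);  E1 = (- ((- 3) + (0 + 0)))
7. [sub_self ←] 0  →  (2 + (- 2));  this is E2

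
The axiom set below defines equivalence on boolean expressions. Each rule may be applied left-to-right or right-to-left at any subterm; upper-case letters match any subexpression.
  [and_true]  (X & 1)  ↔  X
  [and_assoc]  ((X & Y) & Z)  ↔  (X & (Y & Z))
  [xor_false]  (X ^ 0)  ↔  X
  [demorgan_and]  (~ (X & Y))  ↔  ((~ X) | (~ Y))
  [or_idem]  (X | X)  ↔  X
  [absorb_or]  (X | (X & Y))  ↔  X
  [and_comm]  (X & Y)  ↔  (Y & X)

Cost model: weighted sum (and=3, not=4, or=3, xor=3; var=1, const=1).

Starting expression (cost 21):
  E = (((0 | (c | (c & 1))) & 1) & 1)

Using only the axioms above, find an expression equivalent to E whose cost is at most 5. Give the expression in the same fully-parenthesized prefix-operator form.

1. [absorb_or →] (c | (c & 1))  →  c;  E = (((0 | c) & 1) & 1)
2. [and_true →] ((0 | c) & 1)  →  (0 | c);  E = ((0 | c) & 1)
3. [and_true →] ((0 | c) & 1)  →  (0 | c);  cost 5 ≤ 5, done

(0 | c)   [cost 5]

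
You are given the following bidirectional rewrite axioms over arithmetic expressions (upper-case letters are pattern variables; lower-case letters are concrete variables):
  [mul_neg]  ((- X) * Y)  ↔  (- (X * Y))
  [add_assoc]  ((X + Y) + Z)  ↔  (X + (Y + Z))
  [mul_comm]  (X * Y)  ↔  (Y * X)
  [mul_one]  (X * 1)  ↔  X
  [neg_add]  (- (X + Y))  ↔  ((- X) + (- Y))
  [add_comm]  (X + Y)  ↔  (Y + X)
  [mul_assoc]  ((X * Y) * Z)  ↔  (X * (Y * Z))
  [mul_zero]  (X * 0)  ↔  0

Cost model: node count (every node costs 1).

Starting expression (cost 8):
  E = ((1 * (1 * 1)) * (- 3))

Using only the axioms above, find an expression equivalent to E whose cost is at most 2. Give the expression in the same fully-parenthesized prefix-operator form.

(1) (1 * 1)  =[mul_one →]=  1    ⊢ ((1 * 1) * (- 3))
(2) (1 * 1)  =[mul_one →]=  1    ⊢ (1 * (- 3))
(3) (1 * (- 3))  =[mul_comm →]=  ((- 3) * 1)
(4) ((- 3) * 1)  =[mul_one →]=  (- 3)    ⊢ cost 2, within 2

(- 3)   [cost 2]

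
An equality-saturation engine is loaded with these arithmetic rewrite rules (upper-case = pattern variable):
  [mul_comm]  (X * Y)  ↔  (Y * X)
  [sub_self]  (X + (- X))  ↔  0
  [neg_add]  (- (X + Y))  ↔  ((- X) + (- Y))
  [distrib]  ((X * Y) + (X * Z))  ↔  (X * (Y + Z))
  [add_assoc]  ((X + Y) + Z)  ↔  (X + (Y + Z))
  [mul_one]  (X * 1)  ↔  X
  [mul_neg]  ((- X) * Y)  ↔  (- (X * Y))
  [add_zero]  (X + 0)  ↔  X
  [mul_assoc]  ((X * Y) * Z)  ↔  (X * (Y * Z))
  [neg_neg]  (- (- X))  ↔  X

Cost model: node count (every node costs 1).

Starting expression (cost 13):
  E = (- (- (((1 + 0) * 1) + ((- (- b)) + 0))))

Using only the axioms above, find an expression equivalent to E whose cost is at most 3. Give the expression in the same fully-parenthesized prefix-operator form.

step 1: neg_neg (→) rewrites (- (- (((1 + 0) * 1) + ((- (- b)) + 0)))) into (((1 + 0) * 1) + ((- (- b)) + 0))
step 2: neg_neg (→) rewrites (- (- b)) into b, now (((1 + 0) * 1) + (b + 0))
step 3: add_zero (→) rewrites (b + 0) into b, now (((1 + 0) * 1) + b)
step 4: mul_one (→) rewrites ((1 + 0) * 1) into (1 + 0), now ((1 + 0) + b)
step 5: add_zero (→) rewrites (1 + 0) into 1, reaching cost 3 (bound 3)

(1 + b)   [cost 3]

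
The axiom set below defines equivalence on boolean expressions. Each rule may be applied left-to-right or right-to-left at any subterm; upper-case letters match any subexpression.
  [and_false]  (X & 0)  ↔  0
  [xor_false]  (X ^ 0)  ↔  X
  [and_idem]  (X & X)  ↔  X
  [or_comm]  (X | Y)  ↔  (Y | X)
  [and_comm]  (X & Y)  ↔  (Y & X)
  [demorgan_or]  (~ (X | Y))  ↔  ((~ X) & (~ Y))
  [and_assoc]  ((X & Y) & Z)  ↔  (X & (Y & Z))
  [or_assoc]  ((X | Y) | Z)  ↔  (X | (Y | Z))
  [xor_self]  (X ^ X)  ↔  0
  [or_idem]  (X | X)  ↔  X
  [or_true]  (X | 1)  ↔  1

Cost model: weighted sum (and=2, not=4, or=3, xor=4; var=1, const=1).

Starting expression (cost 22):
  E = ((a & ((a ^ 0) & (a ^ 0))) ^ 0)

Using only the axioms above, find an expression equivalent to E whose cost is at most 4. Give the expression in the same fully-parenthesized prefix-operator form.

(a & a)   [cost 4]

step 1: and_idem (→) rewrites ((a ^ 0) & (a ^ 0)) into (a ^ 0), now ((a & (a ^ 0)) ^ 0)
step 2: xor_false (→) rewrites (a ^ 0) into a, now ((a & a) ^ 0)
step 3: xor_false (→) rewrites ((a & a) ^ 0) into (a & a), reaching cost 4 (bound 4)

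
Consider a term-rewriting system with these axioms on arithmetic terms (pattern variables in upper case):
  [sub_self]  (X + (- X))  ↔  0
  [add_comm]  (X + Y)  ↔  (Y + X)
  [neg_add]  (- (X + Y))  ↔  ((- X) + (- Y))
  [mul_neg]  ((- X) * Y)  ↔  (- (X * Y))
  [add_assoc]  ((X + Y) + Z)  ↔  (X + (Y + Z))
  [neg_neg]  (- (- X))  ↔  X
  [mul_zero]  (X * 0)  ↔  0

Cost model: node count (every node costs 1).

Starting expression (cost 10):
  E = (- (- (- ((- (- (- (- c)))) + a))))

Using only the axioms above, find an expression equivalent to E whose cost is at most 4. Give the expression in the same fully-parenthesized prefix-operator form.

step 1: neg_neg (→) rewrites (- (- c)) into c, now (- (- (- ((- (- c)) + a))))
step 2: neg_neg (→) rewrites (- (- (- ((- (- c)) + a)))) into (- ((- (- c)) + a))
step 3: neg_neg (→) rewrites (- (- c)) into c, reaching cost 4 (bound 4)

(- (c + a))   [cost 4]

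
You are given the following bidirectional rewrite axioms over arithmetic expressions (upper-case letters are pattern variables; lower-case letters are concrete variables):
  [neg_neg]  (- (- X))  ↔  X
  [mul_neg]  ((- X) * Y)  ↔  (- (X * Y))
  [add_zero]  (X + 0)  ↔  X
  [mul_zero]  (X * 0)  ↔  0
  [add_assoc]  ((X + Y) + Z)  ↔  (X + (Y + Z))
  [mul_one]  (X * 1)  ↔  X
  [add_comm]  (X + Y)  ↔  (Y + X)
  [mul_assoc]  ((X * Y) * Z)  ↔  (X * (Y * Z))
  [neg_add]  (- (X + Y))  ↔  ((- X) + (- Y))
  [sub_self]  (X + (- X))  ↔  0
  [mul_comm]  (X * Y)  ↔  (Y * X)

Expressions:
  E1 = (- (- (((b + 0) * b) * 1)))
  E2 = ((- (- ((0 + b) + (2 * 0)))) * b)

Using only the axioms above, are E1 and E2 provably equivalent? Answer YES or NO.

YES

1. [neg_neg →] (- (- (((b + 0) * b) * 1)))  →  (((b + 0) * b) * 1)
2. [add_zero →] (b + 0)  →  b;  E1 = ((b * b) * 1)
3. [mul_one →] ((b * b) * 1)  →  (b * b)
4. [add_zero ←] b  →  (b + 0);  E1 = ((b + 0) * b)
5. [add_zero ←] b  →  (b + 0);  E1 = (((b + 0) + 0) * b)
6. [add_comm →] (b + 0)  →  (0 + b);  E1 = (((0 + b) + 0) * b)
7. [mul_zero ←] 0  →  (2 * 0);  E1 = (((0 + b) + (2 * 0)) * b)
8. [neg_neg ←] ((0 + b) + (2 * 0))  →  (- (- ((0 + b) + (2 * 0))));  this is E2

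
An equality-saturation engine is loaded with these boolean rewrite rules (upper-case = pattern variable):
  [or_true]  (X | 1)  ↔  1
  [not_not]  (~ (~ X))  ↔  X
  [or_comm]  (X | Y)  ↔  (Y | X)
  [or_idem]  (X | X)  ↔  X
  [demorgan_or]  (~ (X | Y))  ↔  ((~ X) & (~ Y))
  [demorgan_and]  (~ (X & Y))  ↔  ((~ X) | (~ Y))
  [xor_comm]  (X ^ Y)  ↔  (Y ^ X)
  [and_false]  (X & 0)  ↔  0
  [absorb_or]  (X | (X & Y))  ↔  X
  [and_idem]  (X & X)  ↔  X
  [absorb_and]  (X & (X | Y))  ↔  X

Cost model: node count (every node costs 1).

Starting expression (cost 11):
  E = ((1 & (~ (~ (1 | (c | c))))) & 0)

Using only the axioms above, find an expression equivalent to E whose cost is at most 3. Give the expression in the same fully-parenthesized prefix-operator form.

(1 & 0)   [cost 3]

step 1: not_not (→) rewrites (~ (~ (1 | (c | c)))) into (1 | (c | c)), now ((1 & (1 | (c | c))) & 0)
step 2: or_idem (→) rewrites (c | c) into c, now ((1 & (1 | c)) & 0)
step 3: absorb_and (→) rewrites (1 & (1 | c)) into 1, reaching cost 3 (bound 3)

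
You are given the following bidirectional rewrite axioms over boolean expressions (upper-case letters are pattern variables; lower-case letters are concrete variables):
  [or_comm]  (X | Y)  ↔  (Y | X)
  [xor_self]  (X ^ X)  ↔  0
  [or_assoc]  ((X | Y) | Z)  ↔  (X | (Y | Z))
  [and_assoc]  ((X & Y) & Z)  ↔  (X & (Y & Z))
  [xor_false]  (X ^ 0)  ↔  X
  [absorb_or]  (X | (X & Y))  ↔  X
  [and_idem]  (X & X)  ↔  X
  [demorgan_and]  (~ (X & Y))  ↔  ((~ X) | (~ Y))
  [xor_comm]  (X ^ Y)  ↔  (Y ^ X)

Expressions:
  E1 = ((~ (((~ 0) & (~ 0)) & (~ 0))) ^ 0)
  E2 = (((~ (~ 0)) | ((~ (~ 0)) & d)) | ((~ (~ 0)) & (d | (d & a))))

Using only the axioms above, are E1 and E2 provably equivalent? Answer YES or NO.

YES

1. [and_idem →] ((~ 0) & (~ 0))  →  (~ 0);  E1 = ((~ ((~ 0) & (~ 0))) ^ 0)
2. [and_idem →] ((~ 0) & (~ 0))  →  (~ 0);  E1 = ((~ (~ 0)) ^ 0)
3. [xor_false →] ((~ (~ 0)) ^ 0)  →  (~ (~ 0))
4. [absorb_or ←] (~ (~ 0))  →  ((~ (~ 0)) | ((~ (~ 0)) & d))
5. [absorb_or ←] d  →  (d | (d & a));  E1 = ((~ (~ 0)) | ((~ (~ 0)) & (d | (d & a))))
6. [absorb_or ←] (~ (~ 0))  →  ((~ (~ 0)) | ((~ (~ 0)) & d));  this is E2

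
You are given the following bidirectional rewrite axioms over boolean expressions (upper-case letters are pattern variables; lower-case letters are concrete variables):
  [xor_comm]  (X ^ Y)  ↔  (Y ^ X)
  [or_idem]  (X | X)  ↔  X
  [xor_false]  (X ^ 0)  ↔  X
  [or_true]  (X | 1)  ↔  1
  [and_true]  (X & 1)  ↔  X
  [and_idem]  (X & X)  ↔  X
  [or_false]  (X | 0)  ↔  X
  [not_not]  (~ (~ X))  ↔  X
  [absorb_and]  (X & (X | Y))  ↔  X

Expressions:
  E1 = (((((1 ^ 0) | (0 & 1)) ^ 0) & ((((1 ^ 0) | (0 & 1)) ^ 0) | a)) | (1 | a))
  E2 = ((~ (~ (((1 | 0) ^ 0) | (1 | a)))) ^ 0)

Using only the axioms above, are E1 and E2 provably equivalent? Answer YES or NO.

YES

step 1: absorb_and (→) rewrites ((((1 ^ 0) | (0 & 1)) ^ 0) & ((((1 ^ 0) | (0 & 1)) ^ 0) | a)) into (((1 ^ 0) | (0 & 1)) ^ 0), now ((((1 ^ 0) | (0 & 1)) ^ 0) | (1 | a))
step 2: xor_false (→) rewrites (((1 ^ 0) | (0 & 1)) ^ 0) into ((1 ^ 0) | (0 & 1)), now (((1 ^ 0) | (0 & 1)) | (1 | a))
step 3: and_true (→) rewrites (0 & 1) into 0, now (((1 ^ 0) | 0) | (1 | a))
step 4: xor_false (→) rewrites (1 ^ 0) into 1, now ((1 | 0) | (1 | a))
step 5: not_not (←) rewrites ((1 | 0) | (1 | a)) into (~ (~ ((1 | 0) | (1 | a))))
step 6: xor_false (←) rewrites (1 | 0) into ((1 | 0) ^ 0), now (~ (~ (((1 | 0) ^ 0) | (1 | a))))
step 7: xor_false (←) rewrites (~ (~ (((1 | 0) ^ 0) | (1 | a)))) into ((~ (~ (((1 | 0) ^ 0) | (1 | a)))) ^ 0), which is E2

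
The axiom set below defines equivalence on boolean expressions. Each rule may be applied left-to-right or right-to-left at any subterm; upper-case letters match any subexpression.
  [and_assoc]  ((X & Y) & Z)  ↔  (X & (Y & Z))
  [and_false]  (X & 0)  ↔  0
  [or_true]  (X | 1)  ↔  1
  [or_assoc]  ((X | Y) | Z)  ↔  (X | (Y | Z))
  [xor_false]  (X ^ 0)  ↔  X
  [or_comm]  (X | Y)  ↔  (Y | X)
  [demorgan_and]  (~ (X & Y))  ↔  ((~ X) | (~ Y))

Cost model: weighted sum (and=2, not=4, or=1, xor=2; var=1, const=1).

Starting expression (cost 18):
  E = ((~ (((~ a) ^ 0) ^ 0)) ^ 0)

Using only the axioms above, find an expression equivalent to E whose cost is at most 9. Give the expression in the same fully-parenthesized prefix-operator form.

(1) ((~ a) ^ 0)  =[xor_false →]=  (~ a)    ⊢ ((~ ((~ a) ^ 0)) ^ 0)
(2) ((~ a) ^ 0)  =[xor_false →]=  (~ a)    ⊢ ((~ (~ a)) ^ 0)
(3) ((~ (~ a)) ^ 0)  =[xor_false →]=  (~ (~ a))    ⊢ cost 9, within 9

(~ (~ a))   [cost 9]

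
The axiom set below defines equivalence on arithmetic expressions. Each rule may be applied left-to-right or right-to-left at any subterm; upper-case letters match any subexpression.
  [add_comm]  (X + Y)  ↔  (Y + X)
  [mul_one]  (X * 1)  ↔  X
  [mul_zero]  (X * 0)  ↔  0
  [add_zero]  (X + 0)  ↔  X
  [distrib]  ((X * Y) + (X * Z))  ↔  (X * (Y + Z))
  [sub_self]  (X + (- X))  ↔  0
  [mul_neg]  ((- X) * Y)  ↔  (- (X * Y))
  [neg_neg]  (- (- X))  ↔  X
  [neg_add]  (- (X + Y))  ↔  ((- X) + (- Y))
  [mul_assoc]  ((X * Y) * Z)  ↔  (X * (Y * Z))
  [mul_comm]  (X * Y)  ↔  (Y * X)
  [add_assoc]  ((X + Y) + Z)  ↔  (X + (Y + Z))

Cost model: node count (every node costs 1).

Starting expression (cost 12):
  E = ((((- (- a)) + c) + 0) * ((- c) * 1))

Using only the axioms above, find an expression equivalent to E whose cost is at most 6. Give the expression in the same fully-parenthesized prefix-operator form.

(1) ((- c) * 1)  =[mul_one →]=  (- c)    ⊢ ((((- (- a)) + c) + 0) * (- c))
(2) (- (- a))  =[neg_neg →]=  a    ⊢ (((a + c) + 0) * (- c))
(3) ((a + c) + 0)  =[add_zero →]=  (a + c)    ⊢ cost 6, within 6

((a + c) * (- c))   [cost 6]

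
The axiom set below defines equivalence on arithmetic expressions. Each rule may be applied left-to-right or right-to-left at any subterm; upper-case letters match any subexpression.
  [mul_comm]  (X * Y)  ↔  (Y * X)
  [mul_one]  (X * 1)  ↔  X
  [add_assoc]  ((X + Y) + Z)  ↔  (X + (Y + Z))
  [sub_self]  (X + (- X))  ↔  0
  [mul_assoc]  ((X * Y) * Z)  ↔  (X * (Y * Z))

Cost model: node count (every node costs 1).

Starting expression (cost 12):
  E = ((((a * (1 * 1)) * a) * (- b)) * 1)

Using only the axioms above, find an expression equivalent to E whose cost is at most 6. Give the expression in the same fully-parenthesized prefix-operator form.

((a * a) * (- b))   [cost 6]

(1) (1 * 1)  =[mul_one →]=  1    ⊢ ((((a * 1) * a) * (- b)) * 1)
(2) (a * 1)  =[mul_one →]=  a    ⊢ (((a * a) * (- b)) * 1)
(3) (((a * a) * (- b)) * 1)  =[mul_one →]=  ((a * a) * (- b))    ⊢ cost 6, within 6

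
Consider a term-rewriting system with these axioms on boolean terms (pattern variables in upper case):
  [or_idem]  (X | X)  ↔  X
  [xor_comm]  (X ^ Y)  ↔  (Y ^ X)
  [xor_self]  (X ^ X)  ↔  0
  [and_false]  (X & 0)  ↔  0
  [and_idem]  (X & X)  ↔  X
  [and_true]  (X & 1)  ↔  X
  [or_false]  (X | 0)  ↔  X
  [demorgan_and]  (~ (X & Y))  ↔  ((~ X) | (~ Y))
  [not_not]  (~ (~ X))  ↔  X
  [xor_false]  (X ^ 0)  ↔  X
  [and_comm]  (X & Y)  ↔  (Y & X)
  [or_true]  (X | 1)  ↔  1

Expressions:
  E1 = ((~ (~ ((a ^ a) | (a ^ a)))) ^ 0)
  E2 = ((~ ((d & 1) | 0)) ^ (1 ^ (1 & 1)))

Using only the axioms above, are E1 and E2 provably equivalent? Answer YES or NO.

Every axiom is a valid identity, so a rewrite proof would force E1 and E2 to agree under every assignment.
At a=0, d=0: E1 = 0 but E2 = 1; they differ, so no derivation exists.

NO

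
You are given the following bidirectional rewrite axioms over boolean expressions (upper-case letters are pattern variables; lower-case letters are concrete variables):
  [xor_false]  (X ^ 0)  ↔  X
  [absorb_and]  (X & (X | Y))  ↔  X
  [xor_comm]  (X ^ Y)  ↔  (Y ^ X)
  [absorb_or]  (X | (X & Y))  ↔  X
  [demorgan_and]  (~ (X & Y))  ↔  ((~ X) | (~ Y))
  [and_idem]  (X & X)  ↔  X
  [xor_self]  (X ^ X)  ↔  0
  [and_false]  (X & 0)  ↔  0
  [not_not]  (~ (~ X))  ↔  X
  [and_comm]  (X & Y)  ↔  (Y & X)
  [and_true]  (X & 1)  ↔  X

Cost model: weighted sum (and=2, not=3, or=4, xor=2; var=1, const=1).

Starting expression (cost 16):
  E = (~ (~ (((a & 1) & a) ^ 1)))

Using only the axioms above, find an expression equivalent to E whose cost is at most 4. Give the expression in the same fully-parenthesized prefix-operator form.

(a ^ 1)   [cost 4]

step 1: and_true (→) rewrites (a & 1) into a, now (~ (~ ((a & a) ^ 1)))
step 2: and_idem (→) rewrites (a & a) into a, now (~ (~ (a ^ 1)))
step 3: not_not (→) rewrites (~ (~ (a ^ 1))) into (a ^ 1), reaching cost 4 (bound 4)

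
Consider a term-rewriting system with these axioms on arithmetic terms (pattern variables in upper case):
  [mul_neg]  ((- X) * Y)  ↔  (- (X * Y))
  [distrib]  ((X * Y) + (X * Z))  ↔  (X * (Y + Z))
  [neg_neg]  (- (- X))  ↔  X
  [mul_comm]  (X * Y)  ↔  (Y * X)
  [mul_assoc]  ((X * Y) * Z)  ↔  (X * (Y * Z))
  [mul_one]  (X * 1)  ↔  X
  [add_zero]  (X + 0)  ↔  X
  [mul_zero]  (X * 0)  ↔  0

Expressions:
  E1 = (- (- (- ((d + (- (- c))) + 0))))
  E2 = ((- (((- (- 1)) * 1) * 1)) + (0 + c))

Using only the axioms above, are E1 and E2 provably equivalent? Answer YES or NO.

The axioms are sound identities: if E1 ↔* E2 then E1 and E2 evaluate identically under any assignment.
Under c=0, d=0: E1 evaluates to 0, E2 to -1. Distinct ⇒ no rewrite sequence connects them.

NO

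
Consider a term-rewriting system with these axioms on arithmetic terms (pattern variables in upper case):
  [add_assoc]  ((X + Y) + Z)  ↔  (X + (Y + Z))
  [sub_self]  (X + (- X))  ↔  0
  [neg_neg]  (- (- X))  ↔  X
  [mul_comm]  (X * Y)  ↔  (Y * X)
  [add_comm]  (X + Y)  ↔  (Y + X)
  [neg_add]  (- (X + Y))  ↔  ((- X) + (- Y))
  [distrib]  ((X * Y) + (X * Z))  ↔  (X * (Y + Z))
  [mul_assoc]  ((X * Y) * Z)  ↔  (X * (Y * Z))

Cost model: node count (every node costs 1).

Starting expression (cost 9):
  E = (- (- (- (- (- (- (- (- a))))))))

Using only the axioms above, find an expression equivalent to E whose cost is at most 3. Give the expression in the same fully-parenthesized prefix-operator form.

(- (- a))   [cost 3]

step 1: neg_neg (→) rewrites (- (- (- a))) into (- a), now (- (- (- (- (- (- a))))))
step 2: neg_neg (→) rewrites (- (- (- a))) into (- a), now (- (- (- (- a))))
step 3: neg_neg (→) rewrites (- (- (- (- a)))) into (- (- a)), reaching cost 3 (bound 3)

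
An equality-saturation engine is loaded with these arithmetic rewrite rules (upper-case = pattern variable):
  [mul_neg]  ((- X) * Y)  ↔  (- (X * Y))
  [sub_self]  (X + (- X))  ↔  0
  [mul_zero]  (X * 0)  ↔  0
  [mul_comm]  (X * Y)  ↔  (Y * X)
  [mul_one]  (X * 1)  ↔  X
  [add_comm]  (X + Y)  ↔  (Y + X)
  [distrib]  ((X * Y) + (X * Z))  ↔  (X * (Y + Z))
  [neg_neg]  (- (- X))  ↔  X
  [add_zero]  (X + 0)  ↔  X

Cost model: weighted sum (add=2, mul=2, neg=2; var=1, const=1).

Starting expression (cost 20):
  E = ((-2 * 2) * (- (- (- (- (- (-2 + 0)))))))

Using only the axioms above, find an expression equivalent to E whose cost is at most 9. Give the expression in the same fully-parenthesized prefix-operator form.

step 1: neg_neg (→) rewrites (- (- (- (-2 + 0)))) into (- (-2 + 0)), now ((-2 * 2) * (- (- (- (-2 + 0)))))
step 2: neg_neg (→) rewrites (- (- (- (-2 + 0)))) into (- (-2 + 0)), now ((-2 * 2) * (- (-2 + 0)))
step 3: add_zero (→) rewrites (-2 + 0) into -2, reaching cost 9 (bound 9)

((-2 * 2) * (- -2))   [cost 9]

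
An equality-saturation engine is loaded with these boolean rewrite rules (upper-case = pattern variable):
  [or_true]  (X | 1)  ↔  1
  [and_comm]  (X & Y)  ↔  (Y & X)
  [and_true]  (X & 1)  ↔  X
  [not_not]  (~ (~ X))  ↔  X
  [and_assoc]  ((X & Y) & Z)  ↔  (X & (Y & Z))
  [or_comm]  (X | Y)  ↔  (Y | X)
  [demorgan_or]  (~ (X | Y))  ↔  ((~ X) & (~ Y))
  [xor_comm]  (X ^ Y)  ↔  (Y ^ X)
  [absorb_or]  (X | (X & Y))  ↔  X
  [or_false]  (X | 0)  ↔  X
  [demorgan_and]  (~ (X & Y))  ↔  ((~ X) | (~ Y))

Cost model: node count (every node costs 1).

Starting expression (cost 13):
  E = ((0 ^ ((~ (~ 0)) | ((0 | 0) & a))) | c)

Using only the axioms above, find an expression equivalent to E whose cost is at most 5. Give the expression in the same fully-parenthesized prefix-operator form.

((0 ^ 0) | c)   [cost 5]

1. [or_false →] (0 | 0)  →  0;  E = ((0 ^ ((~ (~ 0)) | (0 & a))) | c)
2. [not_not →] (~ (~ 0))  →  0;  E = ((0 ^ (0 | (0 & a))) | c)
3. [absorb_or →] (0 | (0 & a))  →  0;  cost 5 ≤ 5, done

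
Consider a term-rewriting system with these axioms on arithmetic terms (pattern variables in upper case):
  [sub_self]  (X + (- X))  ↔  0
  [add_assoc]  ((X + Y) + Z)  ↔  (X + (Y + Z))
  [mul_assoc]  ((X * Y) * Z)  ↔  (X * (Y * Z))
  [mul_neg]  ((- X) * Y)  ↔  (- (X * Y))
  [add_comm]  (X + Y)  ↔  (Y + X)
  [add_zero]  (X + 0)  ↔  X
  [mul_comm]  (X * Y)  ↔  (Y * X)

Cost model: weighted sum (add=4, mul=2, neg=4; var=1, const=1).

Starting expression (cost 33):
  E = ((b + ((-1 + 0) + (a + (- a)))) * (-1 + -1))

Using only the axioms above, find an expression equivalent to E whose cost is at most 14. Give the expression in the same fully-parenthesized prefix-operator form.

step 1: sub_self (→) rewrites (a + (- a)) into 0, now ((b + ((-1 + 0) + 0)) * (-1 + -1))
step 2: add_zero (→) rewrites (-1 + 0) into -1, now ((b + (-1 + 0)) * (-1 + -1))
step 3: add_zero (→) rewrites (-1 + 0) into -1, reaching cost 14 (bound 14)

((b + -1) * (-1 + -1))   [cost 14]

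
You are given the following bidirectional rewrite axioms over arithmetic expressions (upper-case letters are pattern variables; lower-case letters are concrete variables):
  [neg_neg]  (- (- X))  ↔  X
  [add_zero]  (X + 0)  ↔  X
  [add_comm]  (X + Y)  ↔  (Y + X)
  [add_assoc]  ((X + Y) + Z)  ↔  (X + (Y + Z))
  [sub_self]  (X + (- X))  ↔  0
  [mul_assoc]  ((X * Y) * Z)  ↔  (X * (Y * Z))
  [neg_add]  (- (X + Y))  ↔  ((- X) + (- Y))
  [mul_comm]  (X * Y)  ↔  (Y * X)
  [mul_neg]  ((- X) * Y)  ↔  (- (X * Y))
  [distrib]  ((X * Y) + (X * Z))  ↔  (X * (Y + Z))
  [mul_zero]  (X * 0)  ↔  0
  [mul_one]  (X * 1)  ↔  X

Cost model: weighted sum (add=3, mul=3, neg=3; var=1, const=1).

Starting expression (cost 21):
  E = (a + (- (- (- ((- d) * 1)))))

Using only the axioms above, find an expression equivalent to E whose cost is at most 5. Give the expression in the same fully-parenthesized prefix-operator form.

(1) (- (- ((- d) * 1)))  =[neg_neg →]=  ((- d) * 1)    ⊢ (a + (- ((- d) * 1)))
(2) ((- d) * 1)  =[mul_one →]=  (- d)    ⊢ (a + (- (- d)))
(3) (- (- d))  =[neg_neg →]=  d    ⊢ cost 5, within 5

(a + d)   [cost 5]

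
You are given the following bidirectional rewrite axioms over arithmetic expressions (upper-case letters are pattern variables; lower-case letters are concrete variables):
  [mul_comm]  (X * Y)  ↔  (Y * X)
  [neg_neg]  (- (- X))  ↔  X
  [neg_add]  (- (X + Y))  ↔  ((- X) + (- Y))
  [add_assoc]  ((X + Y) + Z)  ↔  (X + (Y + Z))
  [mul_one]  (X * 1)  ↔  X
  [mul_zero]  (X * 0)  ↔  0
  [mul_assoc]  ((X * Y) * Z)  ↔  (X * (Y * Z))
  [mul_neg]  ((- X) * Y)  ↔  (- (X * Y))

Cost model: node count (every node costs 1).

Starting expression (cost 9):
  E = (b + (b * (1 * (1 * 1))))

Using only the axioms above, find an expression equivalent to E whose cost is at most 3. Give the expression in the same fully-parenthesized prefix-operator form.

(1) (1 * 1)  =[mul_one →]=  1    ⊢ (b + (b * (1 * 1)))
(2) (1 * 1)  =[mul_one →]=  1    ⊢ (b + (b * 1))
(3) (b * 1)  =[mul_one →]=  b    ⊢ cost 3, within 3

(b + b)   [cost 3]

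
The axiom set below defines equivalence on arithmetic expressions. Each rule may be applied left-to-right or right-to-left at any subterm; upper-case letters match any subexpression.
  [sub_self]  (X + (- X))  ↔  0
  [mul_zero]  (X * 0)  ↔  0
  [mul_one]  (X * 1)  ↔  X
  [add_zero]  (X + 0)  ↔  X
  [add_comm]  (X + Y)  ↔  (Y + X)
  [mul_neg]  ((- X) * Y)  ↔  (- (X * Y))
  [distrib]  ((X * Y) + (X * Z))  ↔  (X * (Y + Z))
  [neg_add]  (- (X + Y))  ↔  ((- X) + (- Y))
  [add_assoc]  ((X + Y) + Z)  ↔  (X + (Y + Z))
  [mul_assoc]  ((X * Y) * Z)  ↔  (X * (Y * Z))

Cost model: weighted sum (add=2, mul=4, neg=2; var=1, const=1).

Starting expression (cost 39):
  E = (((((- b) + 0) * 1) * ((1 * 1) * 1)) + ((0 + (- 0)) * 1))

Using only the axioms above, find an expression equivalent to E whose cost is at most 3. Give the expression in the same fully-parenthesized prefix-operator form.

(1) ((- b) + 0)  =[add_zero →]=  (- b)    ⊢ ((((- b) * 1) * ((1 * 1) * 1)) + ((0 + (- 0)) * 1))
(2) ((- b) * 1)  =[mul_one →]=  (- b)    ⊢ (((- b) * ((1 * 1) * 1)) + ((0 + (- 0)) * 1))
(3) ((0 + (- 0)) * 1)  =[mul_one →]=  (0 + (- 0))    ⊢ (((- b) * ((1 * 1) * 1)) + (0 + (- 0)))
(4) (1 * 1)  =[mul_one →]=  1    ⊢ (((- b) * (1 * 1)) + (0 + (- 0)))
(5) (1 * 1)  =[mul_one →]=  1    ⊢ (((- b) * 1) + (0 + (- 0)))
(6) (0 + (- 0))  =[sub_self →]=  0    ⊢ (((- b) * 1) + 0)
(7) ((- b) * 1)  =[mul_one →]=  (- b)    ⊢ ((- b) + 0)
(8) ((- b) + 0)  =[add_zero →]=  (- b)    ⊢ cost 3, within 3

(- b)   [cost 3]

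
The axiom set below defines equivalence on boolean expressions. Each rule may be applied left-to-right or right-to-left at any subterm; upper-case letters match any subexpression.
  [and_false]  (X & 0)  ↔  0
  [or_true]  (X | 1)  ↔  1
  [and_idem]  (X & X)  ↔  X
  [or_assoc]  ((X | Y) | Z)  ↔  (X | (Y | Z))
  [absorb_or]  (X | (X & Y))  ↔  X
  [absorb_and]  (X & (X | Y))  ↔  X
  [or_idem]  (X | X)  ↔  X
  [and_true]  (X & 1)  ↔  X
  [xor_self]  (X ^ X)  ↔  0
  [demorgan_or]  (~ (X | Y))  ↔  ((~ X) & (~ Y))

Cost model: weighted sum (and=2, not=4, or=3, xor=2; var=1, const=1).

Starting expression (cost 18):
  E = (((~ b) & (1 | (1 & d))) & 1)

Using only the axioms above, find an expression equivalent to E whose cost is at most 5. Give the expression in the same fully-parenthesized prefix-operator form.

1. [and_true →] (((~ b) & (1 | (1 & d))) & 1)  →  ((~ b) & (1 | (1 & d)))
2. [absorb_or →] (1 | (1 & d))  →  1;  E = ((~ b) & 1)
3. [and_true →] ((~ b) & 1)  →  (~ b);  cost 5 ≤ 5, done

(~ b)   [cost 5]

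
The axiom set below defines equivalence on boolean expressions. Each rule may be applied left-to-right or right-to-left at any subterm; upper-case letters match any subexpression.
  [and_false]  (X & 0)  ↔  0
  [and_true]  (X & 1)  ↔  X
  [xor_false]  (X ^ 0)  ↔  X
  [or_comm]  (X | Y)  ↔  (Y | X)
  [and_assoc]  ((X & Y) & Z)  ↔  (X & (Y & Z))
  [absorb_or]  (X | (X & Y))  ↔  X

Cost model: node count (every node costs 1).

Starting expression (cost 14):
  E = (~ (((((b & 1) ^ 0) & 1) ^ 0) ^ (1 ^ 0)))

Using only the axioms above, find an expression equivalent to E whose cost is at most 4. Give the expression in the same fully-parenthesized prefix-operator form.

(~ (b ^ 1))   [cost 4]

1. [xor_false →] ((((b & 1) ^ 0) & 1) ^ 0)  →  (((b & 1) ^ 0) & 1);  E = (~ ((((b & 1) ^ 0) & 1) ^ (1 ^ 0)))
2. [and_true →] (((b & 1) ^ 0) & 1)  →  ((b & 1) ^ 0);  E = (~ (((b & 1) ^ 0) ^ (1 ^ 0)))
3. [and_true →] (b & 1)  →  b;  E = (~ ((b ^ 0) ^ (1 ^ 0)))
4. [xor_false →] (b ^ 0)  →  b;  E = (~ (b ^ (1 ^ 0)))
5. [xor_false →] (1 ^ 0)  →  1;  cost 4 ≤ 4, done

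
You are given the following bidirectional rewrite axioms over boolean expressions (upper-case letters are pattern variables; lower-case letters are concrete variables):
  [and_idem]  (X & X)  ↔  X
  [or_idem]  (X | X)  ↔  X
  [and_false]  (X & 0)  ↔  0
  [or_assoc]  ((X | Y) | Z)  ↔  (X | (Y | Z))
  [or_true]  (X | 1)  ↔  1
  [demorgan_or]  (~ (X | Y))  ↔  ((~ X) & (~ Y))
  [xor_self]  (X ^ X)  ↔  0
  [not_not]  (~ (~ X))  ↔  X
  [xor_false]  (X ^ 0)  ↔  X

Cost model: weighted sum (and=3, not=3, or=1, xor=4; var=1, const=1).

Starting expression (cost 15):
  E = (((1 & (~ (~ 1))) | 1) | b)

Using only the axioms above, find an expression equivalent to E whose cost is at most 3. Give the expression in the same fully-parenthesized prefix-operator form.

1. [not_not →] (~ (~ 1))  →  1;  E = (((1 & 1) | 1) | b)
2. [and_idem →] (1 & 1)  →  1;  E = ((1 | 1) | b)
3. [or_idem →] (1 | 1)  →  1;  cost 3 ≤ 3, done

(1 | b)   [cost 3]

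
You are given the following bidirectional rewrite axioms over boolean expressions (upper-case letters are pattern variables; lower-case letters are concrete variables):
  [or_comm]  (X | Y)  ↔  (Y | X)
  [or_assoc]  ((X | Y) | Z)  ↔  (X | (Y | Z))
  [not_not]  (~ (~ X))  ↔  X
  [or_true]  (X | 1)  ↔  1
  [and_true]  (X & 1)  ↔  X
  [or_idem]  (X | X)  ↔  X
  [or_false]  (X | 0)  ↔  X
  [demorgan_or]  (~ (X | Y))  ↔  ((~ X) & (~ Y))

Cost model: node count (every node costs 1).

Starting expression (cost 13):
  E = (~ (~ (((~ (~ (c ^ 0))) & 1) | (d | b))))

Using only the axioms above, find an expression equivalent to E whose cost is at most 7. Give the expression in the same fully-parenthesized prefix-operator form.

step 1: not_not (→) rewrites (~ (~ (((~ (~ (c ^ 0))) & 1) | (d | b)))) into (((~ (~ (c ^ 0))) & 1) | (d | b))
step 2: and_true (→) rewrites ((~ (~ (c ^ 0))) & 1) into (~ (~ (c ^ 0))), now ((~ (~ (c ^ 0))) | (d | b))
step 3: not_not (→) rewrites (~ (~ (c ^ 0))) into (c ^ 0), reaching cost 7 (bound 7)

((c ^ 0) | (d | b))   [cost 7]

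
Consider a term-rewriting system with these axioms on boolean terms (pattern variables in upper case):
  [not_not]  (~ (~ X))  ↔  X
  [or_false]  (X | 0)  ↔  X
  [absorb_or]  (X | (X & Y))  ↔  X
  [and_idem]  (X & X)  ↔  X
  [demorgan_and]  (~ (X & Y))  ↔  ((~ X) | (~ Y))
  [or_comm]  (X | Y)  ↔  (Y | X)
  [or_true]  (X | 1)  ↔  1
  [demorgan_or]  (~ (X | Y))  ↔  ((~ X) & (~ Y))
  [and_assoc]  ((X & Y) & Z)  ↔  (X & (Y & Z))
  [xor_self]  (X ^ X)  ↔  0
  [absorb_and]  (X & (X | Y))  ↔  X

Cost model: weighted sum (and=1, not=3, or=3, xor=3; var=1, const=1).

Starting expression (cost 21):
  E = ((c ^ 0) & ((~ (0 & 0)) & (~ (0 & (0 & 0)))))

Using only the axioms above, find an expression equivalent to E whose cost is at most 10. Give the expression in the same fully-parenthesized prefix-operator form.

1. [and_idem →] (0 & 0)  →  0;  E = ((c ^ 0) & ((~ (0 & 0)) & (~ (0 & 0))))
2. [and_idem →] ((~ (0 & 0)) & (~ (0 & 0)))  →  (~ (0 & 0));  E = ((c ^ 0) & (~ (0 & 0)))
3. [and_idem →] (0 & 0)  →  0;  cost 10 ≤ 10, done

((c ^ 0) & (~ 0))   [cost 10]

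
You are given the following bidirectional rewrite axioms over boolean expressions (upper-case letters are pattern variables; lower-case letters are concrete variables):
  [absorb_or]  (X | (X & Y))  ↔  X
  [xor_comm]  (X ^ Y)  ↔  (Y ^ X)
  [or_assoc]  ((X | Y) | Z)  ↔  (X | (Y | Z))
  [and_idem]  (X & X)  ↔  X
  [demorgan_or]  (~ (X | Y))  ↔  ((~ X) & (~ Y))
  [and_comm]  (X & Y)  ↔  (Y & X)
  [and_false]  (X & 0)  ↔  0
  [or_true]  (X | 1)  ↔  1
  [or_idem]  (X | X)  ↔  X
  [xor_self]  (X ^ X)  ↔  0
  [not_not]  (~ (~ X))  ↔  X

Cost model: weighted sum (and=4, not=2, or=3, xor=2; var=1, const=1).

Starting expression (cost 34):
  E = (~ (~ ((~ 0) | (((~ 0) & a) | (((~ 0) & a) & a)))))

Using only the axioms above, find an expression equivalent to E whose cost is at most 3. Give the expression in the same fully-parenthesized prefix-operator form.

1. [absorb_or →] (((~ 0) & a) | (((~ 0) & a) & a))  →  ((~ 0) & a);  E = (~ (~ ((~ 0) | ((~ 0) & a))))
2. [absorb_or →] ((~ 0) | ((~ 0) & a))  →  (~ 0);  E = (~ (~ (~ 0)))
3. [not_not →] (~ (~ 0))  →  0;  cost 3 ≤ 3, done

(~ 0)   [cost 3]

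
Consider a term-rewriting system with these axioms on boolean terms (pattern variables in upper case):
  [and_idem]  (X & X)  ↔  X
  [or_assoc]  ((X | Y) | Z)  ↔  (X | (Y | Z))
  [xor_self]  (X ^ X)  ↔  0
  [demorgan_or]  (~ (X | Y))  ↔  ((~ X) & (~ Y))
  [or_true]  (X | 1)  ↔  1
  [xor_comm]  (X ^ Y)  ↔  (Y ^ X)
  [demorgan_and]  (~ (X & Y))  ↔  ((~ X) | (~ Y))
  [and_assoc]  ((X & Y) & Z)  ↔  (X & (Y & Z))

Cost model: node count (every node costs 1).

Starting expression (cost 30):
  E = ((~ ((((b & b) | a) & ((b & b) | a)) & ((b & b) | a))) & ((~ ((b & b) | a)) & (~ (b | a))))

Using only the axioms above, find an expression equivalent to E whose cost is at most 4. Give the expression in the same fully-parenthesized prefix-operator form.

step 1: and_idem (→) rewrites (((b & b) | a) & ((b & b) | a)) into ((b & b) | a), now ((~ (((b & b) | a) & ((b & b) | a))) & ((~ ((b & b) | a)) & (~ (b | a))))
step 2: and_idem (→) rewrites (b & b) into b, now ((~ ((b | a) & ((b & b) | a))) & ((~ ((b & b) | a)) & (~ (b | a))))
step 3: and_idem (→) rewrites (b & b) into b, now ((~ ((b | a) & ((b & b) | a))) & ((~ (b | a)) & (~ (b | a))))
step 4: and_idem (→) rewrites (b & b) into b, now ((~ ((b | a) & (b | a))) & ((~ (b | a)) & (~ (b | a))))
step 5: and_idem (→) rewrites ((~ (b | a)) & (~ (b | a))) into (~ (b | a)), now ((~ ((b | a) & (b | a))) & (~ (b | a)))
step 6: and_idem (→) rewrites ((b | a) & (b | a)) into (b | a), now ((~ (b | a)) & (~ (b | a)))
step 7: and_idem (→) rewrites ((~ (b | a)) & (~ (b | a))) into (~ (b | a)), reaching cost 4 (bound 4)

(~ (b | a))   [cost 4]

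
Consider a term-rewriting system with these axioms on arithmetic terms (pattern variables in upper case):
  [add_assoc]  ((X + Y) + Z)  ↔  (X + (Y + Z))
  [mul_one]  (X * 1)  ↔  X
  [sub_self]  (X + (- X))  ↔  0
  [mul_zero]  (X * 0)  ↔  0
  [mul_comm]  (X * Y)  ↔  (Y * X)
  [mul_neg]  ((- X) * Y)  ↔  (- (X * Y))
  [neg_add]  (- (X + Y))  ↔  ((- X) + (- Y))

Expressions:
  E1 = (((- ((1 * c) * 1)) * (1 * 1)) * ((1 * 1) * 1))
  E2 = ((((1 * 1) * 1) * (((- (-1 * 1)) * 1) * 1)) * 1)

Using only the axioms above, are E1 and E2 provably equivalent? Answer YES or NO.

NO

All listed rules preserve value, hence provable equivalence implies equal values everywhere; look for a separating assignment.
c=0 gives E1 ↦ 0, E2 ↦ 1; values differ ⇒ not provably equivalent.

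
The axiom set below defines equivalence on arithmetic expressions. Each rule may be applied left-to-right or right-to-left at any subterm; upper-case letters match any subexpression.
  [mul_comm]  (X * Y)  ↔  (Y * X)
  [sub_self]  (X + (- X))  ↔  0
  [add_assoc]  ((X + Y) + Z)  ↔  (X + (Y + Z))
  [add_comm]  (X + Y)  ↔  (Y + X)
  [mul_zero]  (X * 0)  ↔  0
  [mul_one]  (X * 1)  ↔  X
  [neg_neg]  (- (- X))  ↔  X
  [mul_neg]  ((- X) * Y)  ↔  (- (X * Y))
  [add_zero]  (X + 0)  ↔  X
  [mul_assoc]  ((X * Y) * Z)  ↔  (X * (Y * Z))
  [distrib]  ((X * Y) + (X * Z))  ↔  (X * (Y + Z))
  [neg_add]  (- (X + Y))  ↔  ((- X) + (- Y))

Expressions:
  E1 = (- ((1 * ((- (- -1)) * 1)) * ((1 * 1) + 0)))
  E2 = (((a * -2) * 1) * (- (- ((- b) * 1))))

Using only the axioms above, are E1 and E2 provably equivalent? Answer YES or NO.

NO

All listed rules preserve value, hence provable equivalence implies equal values everywhere; look for a separating assignment.
a=0, b=0 gives E1 ↦ 1, E2 ↦ 0; values differ ⇒ not provably equivalent.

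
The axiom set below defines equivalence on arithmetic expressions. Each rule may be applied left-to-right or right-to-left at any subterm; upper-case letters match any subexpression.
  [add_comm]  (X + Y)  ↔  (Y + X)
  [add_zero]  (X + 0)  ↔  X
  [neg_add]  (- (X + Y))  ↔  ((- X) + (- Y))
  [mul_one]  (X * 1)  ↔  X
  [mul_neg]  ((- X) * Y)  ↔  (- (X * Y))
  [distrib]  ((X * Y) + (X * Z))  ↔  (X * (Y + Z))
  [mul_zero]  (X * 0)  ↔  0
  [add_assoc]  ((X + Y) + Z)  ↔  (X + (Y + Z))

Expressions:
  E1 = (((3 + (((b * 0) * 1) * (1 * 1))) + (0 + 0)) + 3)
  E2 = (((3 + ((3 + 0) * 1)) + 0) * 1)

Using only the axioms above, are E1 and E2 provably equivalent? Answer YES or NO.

YES

(1) ((b * 0) * 1)  =[mul_one →]=  (b * 0)    ⊢ (((3 + ((b * 0) * (1 * 1))) + (0 + 0)) + 3)
(2) (0 + 0)  =[add_zero →]=  0    ⊢ (((3 + ((b * 0) * (1 * 1))) + 0) + 3)
(3) (1 * 1)  =[mul_one →]=  1    ⊢ (((3 + ((b * 0) * 1)) + 0) + 3)
(4) (b * 0)  =[mul_zero →]=  0    ⊢ (((3 + (0 * 1)) + 0) + 3)
(5) (0 * 1)  =[mul_one →]=  0    ⊢ (((3 + 0) + 0) + 3)
(6) (3 + 0)  =[add_zero →]=  3    ⊢ ((3 + 0) + 3)
(7) (3 + 0)  =[add_zero →]=  3    ⊢ (3 + 3)
(8) 3  =[mul_one ←]=  (3 * 1)    ⊢ (3 + (3 * 1))
(9) (3 + (3 * 1))  =[add_zero ←]=  ((3 + (3 * 1)) + 0)
(10) ((3 + (3 * 1)) + 0)  =[mul_one ←]=  (((3 + (3 * 1)) + 0) * 1)
(11) 3  =[add_zero ←]=  (3 + 0)    ⊢ E2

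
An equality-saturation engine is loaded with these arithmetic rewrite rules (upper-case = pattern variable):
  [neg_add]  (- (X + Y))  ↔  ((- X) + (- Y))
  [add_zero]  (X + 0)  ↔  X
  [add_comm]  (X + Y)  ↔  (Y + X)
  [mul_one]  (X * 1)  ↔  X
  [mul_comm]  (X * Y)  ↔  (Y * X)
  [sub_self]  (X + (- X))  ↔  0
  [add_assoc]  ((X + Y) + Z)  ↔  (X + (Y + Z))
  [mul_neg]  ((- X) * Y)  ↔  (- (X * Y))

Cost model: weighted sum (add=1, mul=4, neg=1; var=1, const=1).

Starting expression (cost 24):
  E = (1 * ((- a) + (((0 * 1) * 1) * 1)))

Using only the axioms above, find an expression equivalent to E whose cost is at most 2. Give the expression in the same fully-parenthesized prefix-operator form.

(- a)   [cost 2]

1. [mul_one →] (0 * 1)  →  0;  E = (1 * ((- a) + ((0 * 1) * 1)))
2. [mul_one →] ((0 * 1) * 1)  →  (0 * 1);  E = (1 * ((- a) + (0 * 1)))
3. [mul_comm →] (1 * ((- a) + (0 * 1)))  →  (((- a) + (0 * 1)) * 1)
4. [mul_one →] (0 * 1)  →  0;  E = (((- a) + 0) * 1)
5. [mul_one →] (((- a) + 0) * 1)  →  ((- a) + 0)
6. [add_zero →] ((- a) + 0)  →  (- a);  cost 2 ≤ 2, done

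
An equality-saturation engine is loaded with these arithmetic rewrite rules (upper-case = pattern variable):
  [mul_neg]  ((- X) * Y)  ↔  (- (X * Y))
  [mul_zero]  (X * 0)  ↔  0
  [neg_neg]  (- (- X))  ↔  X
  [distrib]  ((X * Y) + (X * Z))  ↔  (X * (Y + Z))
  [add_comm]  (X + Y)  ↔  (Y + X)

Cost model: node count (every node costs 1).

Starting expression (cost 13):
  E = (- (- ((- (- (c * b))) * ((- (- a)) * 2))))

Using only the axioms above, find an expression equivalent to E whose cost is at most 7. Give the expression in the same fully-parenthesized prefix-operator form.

step 1: neg_neg (→) rewrites (- (- ((- (- (c * b))) * ((- (- a)) * 2)))) into ((- (- (c * b))) * ((- (- a)) * 2))
step 2: neg_neg (→) rewrites (- (- (c * b))) into (c * b), now ((c * b) * ((- (- a)) * 2))
step 3: neg_neg (→) rewrites (- (- a)) into a, reaching cost 7 (bound 7)

((c * b) * (a * 2))   [cost 7]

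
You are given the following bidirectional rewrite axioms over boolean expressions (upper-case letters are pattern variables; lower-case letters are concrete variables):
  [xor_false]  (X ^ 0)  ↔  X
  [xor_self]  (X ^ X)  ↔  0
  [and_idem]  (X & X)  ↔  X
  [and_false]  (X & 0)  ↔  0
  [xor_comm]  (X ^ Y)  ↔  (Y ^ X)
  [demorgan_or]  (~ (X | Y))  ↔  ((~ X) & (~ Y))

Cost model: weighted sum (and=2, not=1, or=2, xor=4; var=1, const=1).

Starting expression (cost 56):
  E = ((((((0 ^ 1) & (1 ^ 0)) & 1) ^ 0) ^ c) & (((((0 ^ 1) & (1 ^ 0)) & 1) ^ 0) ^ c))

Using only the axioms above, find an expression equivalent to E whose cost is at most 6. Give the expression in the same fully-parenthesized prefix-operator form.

(1 ^ c)   [cost 6]

(1) ((((((0 ^ 1) & (1 ^ 0)) & 1) ^ 0) ^ c) & (((((0 ^ 1) & (1 ^ 0)) & 1) ^ 0) ^ c))  =[and_idem →]=  (((((0 ^ 1) & (1 ^ 0)) & 1) ^ 0) ^ c)
(2) (0 ^ 1)  =[xor_comm →]=  (1 ^ 0)    ⊢ (((((1 ^ 0) & (1 ^ 0)) & 1) ^ 0) ^ c)
(3) ((1 ^ 0) & (1 ^ 0))  =[and_idem →]=  (1 ^ 0)    ⊢ ((((1 ^ 0) & 1) ^ 0) ^ c)
(4) (((1 ^ 0) & 1) ^ 0)  =[xor_false →]=  ((1 ^ 0) & 1)    ⊢ (((1 ^ 0) & 1) ^ c)
(5) (1 ^ 0)  =[xor_false →]=  1    ⊢ ((1 & 1) ^ c)
(6) (1 & 1)  =[and_idem →]=  1    ⊢ cost 6, within 6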